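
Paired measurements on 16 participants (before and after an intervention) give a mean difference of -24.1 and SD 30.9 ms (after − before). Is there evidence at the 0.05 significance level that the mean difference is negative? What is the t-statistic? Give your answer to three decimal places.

-3.120

H0: μ_d = 0; H1: μ_d < 0 (paired t-test on the differences, left-tailed).
t = d̄/(s_d/√n) = -24.1/(30.9/√16) = -3.120
df = n − 1 = 15
p-value = P(T ≤ -3.120) ≈ 0.0035
Since p ≈ 0.0035 < α = 0.05, reject H0; the data support H1.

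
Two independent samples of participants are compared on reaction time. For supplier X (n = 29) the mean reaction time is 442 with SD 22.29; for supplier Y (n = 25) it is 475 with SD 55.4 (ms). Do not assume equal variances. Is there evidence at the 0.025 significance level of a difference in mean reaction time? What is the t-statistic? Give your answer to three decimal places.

-2.790

Let group 1 = supplier X, group 2 = supplier Y. H0: μ_1 = μ_2; H1: μ_1 ≠ μ_2 (Welch's two-sample t-test, two-sided).
t = (x̄_1 − x̄_2)/√(s_1²/n_1 + s_2²/n_2) = (442 − 475)/√(22.29²/29 + 55.4²/25) = -2.790
Welch–Satterthwaite df ≈ 30.65
Two-sided p-value ≈ 0.009
Since p ≈ 0.009 < α = 0.025, reject H0; the evidence is statistically significant.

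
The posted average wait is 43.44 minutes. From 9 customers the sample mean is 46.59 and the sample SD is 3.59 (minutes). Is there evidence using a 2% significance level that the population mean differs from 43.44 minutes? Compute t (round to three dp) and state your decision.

t = 2.632; fail to reject H0

H0: μ = 43.44; H1: μ ≠ 43.44 (one-sample t-test, two-sided).
t = (x̄ − μ₀)/(s/√n) = (46.59 − 43.44)/(3.59/√9) = 2.632
df = n − 1 = 8
Two-sided p-value ≈ 0.030
Since p ≈ 0.030 > α = 0.02, fail to reject H0; the evidence is not statistically significant.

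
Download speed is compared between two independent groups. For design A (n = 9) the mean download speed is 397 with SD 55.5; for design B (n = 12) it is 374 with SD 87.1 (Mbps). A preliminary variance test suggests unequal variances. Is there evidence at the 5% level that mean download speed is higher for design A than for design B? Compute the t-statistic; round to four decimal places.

Let group 1 = design A, group 2 = design B. H0: μ_1 = μ_2; H1: μ_1 > μ_2 (Welch's two-sample t-test, right-tailed).
t = (x̄_1 − x̄_2)/√(s_1²/n_1 + s_2²/n_2) = (397 − 374)/√(55.5²/9 + 87.1²/12) = 0.7368
Welch–Satterthwaite df ≈ 18.63
p-value = P(T ≥ 0.7368) ≈ 0.2352
Since p ≈ 0.2352 > α = 0.05, fail to reject H0; the evidence is not statistically significant.

0.7368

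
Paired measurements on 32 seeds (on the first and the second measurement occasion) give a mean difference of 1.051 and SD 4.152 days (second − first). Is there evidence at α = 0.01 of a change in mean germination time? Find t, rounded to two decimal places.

H0: μ_d = 0; H1: μ_d ≠ 0 (paired t-test on the differences, two-sided).
t = d̄/(s_d/√n) = 1.051/(4.152/√32) = 1.43
df = n − 1 = 31
Two-sided p-value ≈ 0.162
Since p ≈ 0.162 > α = 0.01, fail to reject H0; the data do not provide sufficient evidence against H0.

1.43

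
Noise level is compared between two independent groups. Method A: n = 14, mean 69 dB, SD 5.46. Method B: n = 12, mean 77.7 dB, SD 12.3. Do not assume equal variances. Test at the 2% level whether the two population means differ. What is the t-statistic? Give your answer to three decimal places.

-2.266

Let group 1 = method A, group 2 = method B. H0: μ_1 = μ_2; H1: μ_1 ≠ μ_2 (Welch's two-sample t-test, two-sided).
t = (x̄_1 − x̄_2)/√(s_1²/n_1 + s_2²/n_2) = (69 − 77.7)/√(5.46²/14 + 12.3²/12) = -2.266
Welch–Satterthwaite df ≈ 14.68
Two-sided p-value ≈ 0.039
Since p ≈ 0.039 > α = 0.02, fail to reject H0; the evidence is not statistically significant.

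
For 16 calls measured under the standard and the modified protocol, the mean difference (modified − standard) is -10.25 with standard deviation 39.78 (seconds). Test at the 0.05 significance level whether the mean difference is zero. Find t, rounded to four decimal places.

-1.0307

H0: μ_d = 0; H1: μ_d ≠ 0 (paired t-test on the differences, two-sided).
t = d̄/(s_d/√n) = -10.25/(39.78/√16) = -1.0307
df = n − 1 = 15
Two-sided p-value ≈ 0.319
Since p ≈ 0.319 > α = 0.05, fail to reject H0; the evidence is not statistically significant.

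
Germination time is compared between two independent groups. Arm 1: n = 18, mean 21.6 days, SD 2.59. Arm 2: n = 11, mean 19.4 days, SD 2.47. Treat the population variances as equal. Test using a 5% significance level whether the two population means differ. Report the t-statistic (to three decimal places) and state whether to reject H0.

Let group 1 = arm 1, group 2 = arm 2. H0: μ_1 = μ_2; H1: μ_1 ≠ μ_2 (two-sample pooled-variance t-test, two-sided).
s_p² = [(18−1)·2.59² + (11−1)·2.47²]/(18+11−2) = 6.48321
t = (21.6 − 19.4)/√[6.48321·(1/18 + 1/11)] = 2.258
df = n₁ + n₂ − 2 = 27
Two-sided p-value ≈ 0.032
Since p ≈ 0.032 < α = 0.05, reject H0; the data support H1.

t = 2.258; reject H0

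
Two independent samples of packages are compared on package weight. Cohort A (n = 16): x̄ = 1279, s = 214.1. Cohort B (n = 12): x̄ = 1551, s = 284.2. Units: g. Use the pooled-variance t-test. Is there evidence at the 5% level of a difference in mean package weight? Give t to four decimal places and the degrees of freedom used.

Let group 1 = cohort A, group 2 = cohort B. H0: μ_1 = μ_2; H1: μ_1 ≠ μ_2 (two-sample pooled-variance t-test, two-sided).
s_p² = [(16−1)·214.1² + (12−1)·284.2²]/(16+12−2) = 60617.2
t = (1279 − 1551)/√[60617.2·(1/16 + 1/12)] = -2.8930
df = n₁ + n₂ − 2 = 26
Two-sided p-value ≈ 0.0076
Since p ≈ 0.0076 < α = 0.05, reject H0; the evidence is statistically significant.

t = -2.8930, df = 26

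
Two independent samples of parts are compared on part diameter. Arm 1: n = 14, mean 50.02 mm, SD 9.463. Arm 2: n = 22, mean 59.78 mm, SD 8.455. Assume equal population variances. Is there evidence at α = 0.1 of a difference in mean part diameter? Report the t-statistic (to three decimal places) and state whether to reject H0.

t = -3.224; reject H0

Let group 1 = arm 1, group 2 = arm 2. H0: μ_1 = μ_2; H1: μ_1 ≠ μ_2 (two-sample pooled-variance t-test, two-sided).
s_p² = [(14−1)·9.463² + (22−1)·8.455²]/(14+22−2) = 78.3928
t = (50.02 − 59.78)/√[78.3928·(1/14 + 1/22)] = -3.224
df = n₁ + n₂ − 2 = 34
Two-sided p-value ≈ 0.003
Since p ≈ 0.003 < α = 0.1, reject H0; the data support H1.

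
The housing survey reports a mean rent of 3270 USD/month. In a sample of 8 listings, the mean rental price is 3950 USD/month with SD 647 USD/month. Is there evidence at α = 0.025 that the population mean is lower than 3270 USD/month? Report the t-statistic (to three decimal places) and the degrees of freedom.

H0: μ = 3270; H1: μ < 3270 (one-sample t-test, left-tailed).
t = (x̄ − μ₀)/(s/√n) = (3950 − 3270)/(647/√8) = 2.973
df = n − 1 = 7
p-value = P(T ≤ 2.973) ≈ 0.990
Since p ≈ 0.990 > α = 0.025, fail to reject H0; the evidence is not statistically significant.

t = 2.973, df = 7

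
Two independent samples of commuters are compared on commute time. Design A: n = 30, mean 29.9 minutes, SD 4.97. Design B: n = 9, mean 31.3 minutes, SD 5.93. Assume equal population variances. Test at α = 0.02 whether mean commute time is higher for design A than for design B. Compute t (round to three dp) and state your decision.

Let group 1 = design A, group 2 = design B. H0: μ_1 = μ_2; H1: μ_1 > μ_2 (two-sample pooled-variance t-test, right-tailed).
s_p² = [(30−1)·4.97² + (9−1)·5.93²]/(30+9−2) = 26.9634
t = (29.9 − 31.3)/√[26.9634·(1/30 + 1/9)] = -0.709
df = n₁ + n₂ − 2 = 37
p-value = P(T ≥ -0.709) ≈ 0.7587
Since p ≈ 0.7587 > α = 0.02, fail to reject H0; the evidence is not statistically significant.

t = -0.709; fail to reject H0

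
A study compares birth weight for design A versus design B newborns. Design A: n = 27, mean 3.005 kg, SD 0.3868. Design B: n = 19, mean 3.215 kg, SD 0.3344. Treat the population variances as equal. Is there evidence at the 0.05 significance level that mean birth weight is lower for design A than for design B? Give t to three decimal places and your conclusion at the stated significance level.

Let group 1 = design A, group 2 = design B. H0: μ_1 = μ_2; H1: μ_1 < μ_2 (two-sample pooled-variance t-test, left-tailed).
s_p² = [(27−1)·0.3868² + (19−1)·0.3344²]/(27+19−2) = 0.134154
t = (3.005 − 3.215)/√[0.134154·(1/27 + 1/19)] = -1.915
df = n₁ + n₂ − 2 = 44
p-value = P(T ≤ -1.915) ≈ 0.0310
Since p ≈ 0.0310 < α = 0.05, reject H0; the data support H1.

t = -1.915; reject H0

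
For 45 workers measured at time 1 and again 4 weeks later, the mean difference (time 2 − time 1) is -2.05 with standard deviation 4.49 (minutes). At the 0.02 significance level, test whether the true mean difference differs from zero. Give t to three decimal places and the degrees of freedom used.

t = -3.063, df = 44

H0: μ_d = 0; H1: μ_d ≠ 0 (paired t-test on the differences, two-sided).
t = d̄/(s_d/√n) = -2.05/(4.49/√45) = -3.063
df = n − 1 = 44
Two-sided p-value ≈ 0.004
Since p ≈ 0.004 < α = 0.02, reject H0; the data support H1.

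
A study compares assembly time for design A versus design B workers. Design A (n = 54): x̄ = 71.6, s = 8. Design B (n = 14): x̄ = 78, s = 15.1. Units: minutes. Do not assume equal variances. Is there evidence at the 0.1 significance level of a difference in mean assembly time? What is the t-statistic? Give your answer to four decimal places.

-1.5311

Let group 1 = design A, group 2 = design B. H0: μ_1 = μ_2; H1: μ_1 ≠ μ_2 (Welch's two-sample t-test, two-sided).
t = (x̄_1 − x̄_2)/√(s_1²/n_1 + s_2²/n_2) = (71.6 − 78)/√(8²/54 + 15.1²/14) = -1.5311
Welch–Satterthwaite df ≈ 14.94
Two-sided p-value ≈ 0.147
Since p ≈ 0.147 > α = 0.1, fail to reject H0; the evidence is not statistically significant.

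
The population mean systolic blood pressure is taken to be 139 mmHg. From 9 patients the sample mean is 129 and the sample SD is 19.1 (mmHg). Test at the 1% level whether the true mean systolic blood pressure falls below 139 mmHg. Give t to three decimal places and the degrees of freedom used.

t = -1.571, df = 8

H0: μ = 139; H1: μ < 139 (one-sample t-test, left-tailed).
t = (x̄ − μ₀)/(s/√n) = (129 − 139)/(19.1/√9) = -1.571
df = n − 1 = 8
p-value = P(T ≤ -1.571) ≈ 0.077
Since p ≈ 0.077 > α = 0.01, fail to reject H0; the data do not provide sufficient evidence against H0.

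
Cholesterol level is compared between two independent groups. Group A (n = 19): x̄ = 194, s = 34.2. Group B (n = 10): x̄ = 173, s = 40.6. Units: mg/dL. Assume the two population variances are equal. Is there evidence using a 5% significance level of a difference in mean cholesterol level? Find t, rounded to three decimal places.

Let group 1 = group A, group 2 = group B. H0: μ_1 = μ_2; H1: μ_1 ≠ μ_2 (two-sample pooled-variance t-test, two-sided).
s_p² = [(19−1)·34.2² + (10−1)·40.6²]/(19+10−2) = 1329.21
t = (194 − 173)/√[1329.21·(1/19 + 1/10)] = 1.474
df = n₁ + n₂ − 2 = 27
Two-sided p-value ≈ 0.1520
Since p ≈ 0.1520 > α = 0.05, fail to reject H0; the evidence is not statistically significant.

1.474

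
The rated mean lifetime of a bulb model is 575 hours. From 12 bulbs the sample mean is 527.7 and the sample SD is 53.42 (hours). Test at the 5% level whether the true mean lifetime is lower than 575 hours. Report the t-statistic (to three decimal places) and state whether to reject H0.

H0: μ = 575; H1: μ < 575 (one-sample t-test, left-tailed).
t = (x̄ − μ₀)/(s/√n) = (527.7 − 575)/(53.42/√12) = -3.067
df = n − 1 = 11
p-value = P(T ≤ -3.067) ≈ 0.005
Since p ≈ 0.005 < α = 0.05, reject H0; the data support H1.

t = -3.067; reject H0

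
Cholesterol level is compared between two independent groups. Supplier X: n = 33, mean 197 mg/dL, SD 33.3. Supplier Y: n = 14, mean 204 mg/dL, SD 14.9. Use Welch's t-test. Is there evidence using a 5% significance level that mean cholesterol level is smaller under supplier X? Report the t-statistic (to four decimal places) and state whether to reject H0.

Let group 1 = supplier X, group 2 = supplier Y. H0: μ_1 = μ_2; H1: μ_1 < μ_2 (Welch's two-sample t-test, left-tailed).
t = (x̄_1 − x̄_2)/√(s_1²/n_1 + s_2²/n_2) = (197 − 204)/√(33.3²/33 + 14.9²/14) = -0.9953
Welch–Satterthwaite df ≈ 44.78
p-value = P(T ≤ -0.9953) ≈ 0.162
Since p ≈ 0.162 > α = 0.05, fail to reject H0; the data do not provide sufficient evidence against H0.

t = -0.9953; fail to reject H0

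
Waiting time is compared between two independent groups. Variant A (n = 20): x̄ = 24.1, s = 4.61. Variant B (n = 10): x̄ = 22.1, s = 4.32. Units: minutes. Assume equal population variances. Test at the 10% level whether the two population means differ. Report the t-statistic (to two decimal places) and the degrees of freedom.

Let group 1 = variant A, group 2 = variant B. H0: μ_1 = μ_2; H1: μ_1 ≠ μ_2 (two-sample pooled-variance t-test, two-sided).
s_p² = [(20−1)·4.61² + (10−1)·4.32²]/(20+10−2) = 20.4197
t = (24.1 − 22.1)/√[20.4197·(1/20 + 1/10)] = 1.14
df = n₁ + n₂ − 2 = 28
Two-sided p-value ≈ 0.2628
Since p ≈ 0.2628 > α = 0.1, fail to reject H0; the evidence is not statistically significant.

t = 1.14, df = 28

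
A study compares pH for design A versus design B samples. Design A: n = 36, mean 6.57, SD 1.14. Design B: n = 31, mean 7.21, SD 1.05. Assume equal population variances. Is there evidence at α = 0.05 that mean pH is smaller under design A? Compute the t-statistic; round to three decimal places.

Let group 1 = design A, group 2 = design B. H0: μ_1 = μ_2; H1: μ_1 < μ_2 (two-sample pooled-variance t-test, left-tailed).
s_p² = [(36−1)·1.14² + (31−1)·1.05²]/(36+31−2) = 1.20863
t = (6.57 − 7.21)/√[1.20863·(1/36 + 1/31)] = -2.376
df = n₁ + n₂ − 2 = 65
p-value = P(T ≤ -2.376) ≈ 0.0102
Since p ≈ 0.0102 < α = 0.05, reject H0; the evidence is statistically significant.

-2.376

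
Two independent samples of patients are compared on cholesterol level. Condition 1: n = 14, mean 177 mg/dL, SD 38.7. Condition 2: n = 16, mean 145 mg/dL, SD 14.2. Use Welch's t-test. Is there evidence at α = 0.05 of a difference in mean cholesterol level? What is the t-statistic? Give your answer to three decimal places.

Let group 1 = condition 1, group 2 = condition 2. H0: μ_1 = μ_2; H1: μ_1 ≠ μ_2 (Welch's two-sample t-test, two-sided).
t = (x̄_1 − x̄_2)/√(s_1²/n_1 + s_2²/n_2) = (177 − 145)/√(38.7²/14 + 14.2²/16) = 2.926
Welch–Satterthwaite df ≈ 16.05
Two-sided p-value ≈ 0.010
Since p ≈ 0.010 < α = 0.05, reject H0; the evidence is statistically significant.

2.926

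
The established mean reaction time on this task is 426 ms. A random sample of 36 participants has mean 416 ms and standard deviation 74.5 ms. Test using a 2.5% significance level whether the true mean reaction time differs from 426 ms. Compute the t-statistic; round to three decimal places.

-0.805

H0: μ = 426; H1: μ ≠ 426 (one-sample t-test, two-sided).
t = (x̄ − μ₀)/(s/√n) = (416 − 426)/(74.5/√36) = -0.805
df = n − 1 = 35
Two-sided p-value ≈ 0.4260
Since p ≈ 0.4260 > α = 0.025, fail to reject H0; the data do not provide sufficient evidence against H0.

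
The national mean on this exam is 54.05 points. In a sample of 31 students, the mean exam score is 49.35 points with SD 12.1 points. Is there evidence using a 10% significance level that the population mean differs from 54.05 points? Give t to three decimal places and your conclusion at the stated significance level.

t = -2.163; reject H0

H0: μ = 54.05; H1: μ ≠ 54.05 (one-sample t-test, two-sided).
t = (x̄ − μ₀)/(s/√n) = (49.35 − 54.05)/(12.1/√31) = -2.163
df = n − 1 = 30
Two-sided p-value ≈ 0.0387
Since p ≈ 0.0387 < α = 0.1, reject H0; the data support H1.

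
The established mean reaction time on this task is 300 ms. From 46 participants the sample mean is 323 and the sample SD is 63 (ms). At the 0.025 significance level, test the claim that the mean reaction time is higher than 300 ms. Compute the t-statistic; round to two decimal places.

2.48

H0: μ = 300; H1: μ > 300 (one-sample t-test, right-tailed).
t = (x̄ − μ₀)/(s/√n) = (323 − 300)/(63/√46) = 2.48
df = n − 1 = 45
p-value = P(T ≥ 2.48) ≈ 0.0086
Since p ≈ 0.0086 < α = 0.025, reject H0; the data support H1.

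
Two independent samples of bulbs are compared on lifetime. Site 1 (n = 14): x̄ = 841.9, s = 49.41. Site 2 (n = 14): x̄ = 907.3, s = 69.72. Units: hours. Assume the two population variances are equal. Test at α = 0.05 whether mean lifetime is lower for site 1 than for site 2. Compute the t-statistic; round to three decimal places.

Let group 1 = site 1, group 2 = site 2. H0: μ_1 = μ_2; H1: μ_1 < μ_2 (two-sample pooled-variance t-test, left-tailed).
s_p² = [(14−1)·49.41² + (14−1)·69.72²]/(14+14−2) = 3651.11
t = (841.9 − 907.3)/√[3651.11·(1/14 + 1/14)] = -2.864
df = n₁ + n₂ − 2 = 26
p-value = P(T ≤ -2.864) ≈ 0.0041
Since p ≈ 0.0041 < α = 0.05, reject H0; the evidence is statistically significant.

-2.864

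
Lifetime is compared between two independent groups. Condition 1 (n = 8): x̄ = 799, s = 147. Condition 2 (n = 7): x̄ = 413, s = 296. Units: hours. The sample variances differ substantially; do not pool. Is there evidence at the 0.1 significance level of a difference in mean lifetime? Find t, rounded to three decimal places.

Let group 1 = condition 1, group 2 = condition 2. H0: μ_1 = μ_2; H1: μ_1 ≠ μ_2 (Welch's two-sample t-test, two-sided).
t = (x̄_1 − x̄_2)/√(s_1²/n_1 + s_2²/n_2) = (799 − 413)/√(147²/8 + 296²/7) = 3.129
Welch–Satterthwaite df ≈ 8.53
Two-sided p-value ≈ 0.0130
Since p ≈ 0.0130 < α = 0.1, reject H0; the evidence is statistically significant.

3.129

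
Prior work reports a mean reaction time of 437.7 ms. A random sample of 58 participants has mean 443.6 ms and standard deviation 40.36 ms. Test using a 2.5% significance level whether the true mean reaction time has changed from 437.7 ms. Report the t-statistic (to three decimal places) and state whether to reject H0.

t = 1.113; fail to reject H0

H0: μ = 437.7; H1: μ ≠ 437.7 (one-sample t-test, two-sided).
t = (x̄ − μ₀)/(s/√n) = (443.6 − 437.7)/(40.36/√58) = 1.113
df = n − 1 = 57
Two-sided p-value ≈ 0.2702
Since p ≈ 0.2702 > α = 0.025, fail to reject H0; the data do not provide sufficient evidence against H0.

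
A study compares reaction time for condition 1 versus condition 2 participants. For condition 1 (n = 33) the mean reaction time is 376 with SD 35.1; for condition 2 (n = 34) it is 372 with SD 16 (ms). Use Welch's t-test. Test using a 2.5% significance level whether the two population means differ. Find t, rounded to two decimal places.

Let group 1 = condition 1, group 2 = condition 2. H0: μ_1 = μ_2; H1: μ_1 ≠ μ_2 (Welch's two-sample t-test, two-sided).
t = (x̄_1 − x̄_2)/√(s_1²/n_1 + s_2²/n_2) = (376 − 372)/√(35.1²/33 + 16²/34) = 0.60
Welch–Satterthwaite df ≈ 44.46
Two-sided p-value ≈ 0.553
Since p ≈ 0.553 > α = 0.025, fail to reject H0; the evidence is not statistically significant.

0.60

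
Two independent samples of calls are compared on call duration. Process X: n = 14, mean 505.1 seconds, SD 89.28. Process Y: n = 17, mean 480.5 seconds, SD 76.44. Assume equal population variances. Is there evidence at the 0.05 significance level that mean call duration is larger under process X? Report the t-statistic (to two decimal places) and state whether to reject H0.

Let group 1 = process X, group 2 = process Y. H0: μ_1 = μ_2; H1: μ_1 > μ_2 (two-sample pooled-variance t-test, right-tailed).
s_p² = [(14−1)·89.28² + (17−1)·76.44²]/(14+17−2) = 6796.94
t = (505.1 − 480.5)/√[6796.94·(1/14 + 1/17)] = 0.83
df = n₁ + n₂ − 2 = 29
p-value = P(T ≥ 0.83) ≈ 0.2076
Since p ≈ 0.2076 > α = 0.05, fail to reject H0; the evidence is not statistically significant.

t = 0.83; fail to reject H0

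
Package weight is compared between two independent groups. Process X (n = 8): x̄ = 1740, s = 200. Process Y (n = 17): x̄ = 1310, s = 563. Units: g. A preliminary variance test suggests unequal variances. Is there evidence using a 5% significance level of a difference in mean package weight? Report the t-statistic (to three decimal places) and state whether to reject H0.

Let group 1 = process X, group 2 = process Y. H0: μ_1 = μ_2; H1: μ_1 ≠ μ_2 (Welch's two-sample t-test, two-sided).
t = (x̄_1 − x̄_2)/√(s_1²/n_1 + s_2²/n_2) = (1740 − 1310)/√(200²/8 + 563²/17) = 2.796
Welch–Satterthwaite df ≈ 22.10
Two-sided p-value ≈ 0.010
Since p ≈ 0.010 < α = 0.05, reject H0; the data support H1.

t = 2.796; reject H0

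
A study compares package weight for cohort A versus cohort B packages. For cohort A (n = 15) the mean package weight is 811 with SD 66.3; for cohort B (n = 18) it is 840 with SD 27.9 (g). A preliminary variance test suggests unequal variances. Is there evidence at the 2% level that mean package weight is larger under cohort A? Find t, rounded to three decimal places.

Let group 1 = cohort A, group 2 = cohort B. H0: μ_1 = μ_2; H1: μ_1 > μ_2 (Welch's two-sample t-test, right-tailed).
t = (x̄_1 − x̄_2)/√(s_1²/n_1 + s_2²/n_2) = (811 − 840)/√(66.3²/15 + 27.9²/18) = -1.581
Welch–Satterthwaite df ≈ 18.11
p-value = P(T ≥ -1.581) ≈ 0.934
Since p ≈ 0.934 > α = 0.02, fail to reject H0; the evidence is not statistically significant.

-1.581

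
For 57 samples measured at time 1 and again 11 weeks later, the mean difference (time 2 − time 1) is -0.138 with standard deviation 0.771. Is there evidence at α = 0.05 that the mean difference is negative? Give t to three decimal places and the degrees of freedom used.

t = -1.351, df = 56

H0: μ_d = 0; H1: μ_d < 0 (paired t-test on the differences, left-tailed).
t = d̄/(s_d/√n) = -0.138/(0.771/√57) = -1.351
df = n − 1 = 56
p-value = P(T ≤ -1.351) ≈ 0.091
Since p ≈ 0.091 > α = 0.05, fail to reject H0; the data do not provide sufficient evidence against H0.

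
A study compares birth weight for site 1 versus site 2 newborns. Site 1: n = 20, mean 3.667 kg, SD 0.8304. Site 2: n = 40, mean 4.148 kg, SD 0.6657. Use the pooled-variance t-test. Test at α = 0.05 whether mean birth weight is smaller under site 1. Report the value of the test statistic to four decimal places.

Let group 1 = site 1, group 2 = site 2. H0: μ_1 = μ_2; H1: μ_1 < μ_2 (two-sample pooled-variance t-test, left-tailed).
s_p² = [(20−1)·0.8304² + (40−1)·0.6657²]/(20+40−2) = 0.523876
t = (3.667 − 4.148)/√[0.523876·(1/20 + 1/40)] = -2.4266
df = n₁ + n₂ − 2 = 58
p-value = P(T ≤ -2.4266) ≈ 0.009
Since p ≈ 0.009 < α = 0.05, reject H0; the data support H1.

-2.4266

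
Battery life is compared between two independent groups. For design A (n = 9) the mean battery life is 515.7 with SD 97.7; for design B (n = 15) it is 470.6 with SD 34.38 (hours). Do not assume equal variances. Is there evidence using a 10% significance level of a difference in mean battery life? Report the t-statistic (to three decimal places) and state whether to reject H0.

Let group 1 = design A, group 2 = design B. H0: μ_1 = μ_2; H1: μ_1 ≠ μ_2 (Welch's two-sample t-test, two-sided).
t = (x̄_1 − x̄_2)/√(s_1²/n_1 + s_2²/n_2) = (515.7 − 470.6)/√(97.7²/9 + 34.38²/15) = 1.336
Welch–Satterthwaite df ≈ 9.20
Two-sided p-value ≈ 0.2136
Since p ≈ 0.2136 > α = 0.1, fail to reject H0; the data do not provide sufficient evidence against H0.

t = 1.336; fail to reject H0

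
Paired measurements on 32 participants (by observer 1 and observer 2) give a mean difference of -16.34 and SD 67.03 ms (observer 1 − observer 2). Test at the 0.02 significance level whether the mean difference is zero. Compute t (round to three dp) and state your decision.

H0: μ_d = 0; H1: μ_d ≠ 0 (paired t-test on the differences, two-sided).
t = d̄/(s_d/√n) = -16.34/(67.03/√32) = -1.379
df = n − 1 = 31
Two-sided p-value ≈ 0.178
Since p ≈ 0.178 > α = 0.02, fail to reject H0; the evidence is not statistically significant.

t = -1.379; fail to reject H0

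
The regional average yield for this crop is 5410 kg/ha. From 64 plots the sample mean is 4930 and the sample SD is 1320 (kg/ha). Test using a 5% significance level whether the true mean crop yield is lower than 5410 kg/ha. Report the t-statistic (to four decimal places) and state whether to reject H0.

t = -2.9091; reject H0

H0: μ = 5410; H1: μ < 5410 (one-sample t-test, left-tailed).
t = (x̄ − μ₀)/(s/√n) = (4930 − 5410)/(1320/√64) = -2.9091
df = n − 1 = 63
p-value = P(T ≤ -2.9091) ≈ 0.0025
Since p ≈ 0.0025 < α = 0.05, reject H0; the evidence is statistically significant.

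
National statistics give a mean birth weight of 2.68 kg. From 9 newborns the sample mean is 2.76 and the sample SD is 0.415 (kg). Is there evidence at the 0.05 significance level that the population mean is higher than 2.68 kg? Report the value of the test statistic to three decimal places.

H0: μ = 2.68; H1: μ > 2.68 (one-sample t-test, right-tailed).
t = (x̄ − μ₀)/(s/√n) = (2.76 − 2.68)/(0.415/√9) = 0.578
df = n − 1 = 8
p-value = P(T ≥ 0.578) ≈ 0.289
Since p ≈ 0.289 > α = 0.05, fail to reject H0; the data do not provide sufficient evidence against H0.

0.578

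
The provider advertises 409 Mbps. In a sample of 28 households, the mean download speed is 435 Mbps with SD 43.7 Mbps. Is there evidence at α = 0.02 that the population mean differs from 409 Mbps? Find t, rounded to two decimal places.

H0: μ = 409; H1: μ ≠ 409 (one-sample t-test, two-sided).
t = (x̄ − μ₀)/(s/√n) = (435 − 409)/(43.7/√28) = 3.15
df = n − 1 = 27
Two-sided p-value ≈ 0.004
Since p ≈ 0.004 < α = 0.02, reject H0; the evidence is statistically significant.

3.15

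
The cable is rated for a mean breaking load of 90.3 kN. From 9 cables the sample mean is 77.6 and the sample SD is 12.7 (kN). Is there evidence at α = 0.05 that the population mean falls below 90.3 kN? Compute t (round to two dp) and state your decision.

H0: μ = 90.3; H1: μ < 90.3 (one-sample t-test, left-tailed).
t = (x̄ − μ₀)/(s/√n) = (77.6 − 90.3)/(12.7/√9) = -3.00
df = n − 1 = 8
p-value = P(T ≤ -3.00) ≈ 0.0085
Since p ≈ 0.0085 < α = 0.05, reject H0; the data support H1.

t = -3.00; reject H0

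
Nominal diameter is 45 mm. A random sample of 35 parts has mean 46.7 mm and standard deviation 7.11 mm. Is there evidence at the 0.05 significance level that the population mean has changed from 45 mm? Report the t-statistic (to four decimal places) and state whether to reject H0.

H0: μ = 45; H1: μ ≠ 45 (one-sample t-test, two-sided).
t = (x̄ − μ₀)/(s/√n) = (46.7 − 45)/(7.11/√35) = 1.4145
df = n − 1 = 34
Two-sided p-value ≈ 0.1663
Since p ≈ 0.1663 > α = 0.05, fail to reject H0; the data do not provide sufficient evidence against H0.

t = 1.4145; fail to reject H0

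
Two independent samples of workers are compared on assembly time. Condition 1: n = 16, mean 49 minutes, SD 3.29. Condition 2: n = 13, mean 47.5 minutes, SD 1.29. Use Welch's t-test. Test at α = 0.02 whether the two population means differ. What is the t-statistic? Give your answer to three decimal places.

1.672

Let group 1 = condition 1, group 2 = condition 2. H0: μ_1 = μ_2; H1: μ_1 ≠ μ_2 (Welch's two-sample t-test, two-sided).
t = (x̄_1 − x̄_2)/√(s_1²/n_1 + s_2²/n_2) = (49 − 47.5)/√(3.29²/16 + 1.29²/13) = 1.672
Welch–Satterthwaite df ≈ 20.30
Two-sided p-value ≈ 0.110
Since p ≈ 0.110 > α = 0.02, fail to reject H0; the data do not provide sufficient evidence against H0.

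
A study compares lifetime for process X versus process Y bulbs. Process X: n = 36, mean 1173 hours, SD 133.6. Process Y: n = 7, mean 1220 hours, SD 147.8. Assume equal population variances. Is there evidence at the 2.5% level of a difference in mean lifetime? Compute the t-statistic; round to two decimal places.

-0.84

Let group 1 = process X, group 2 = process Y. H0: μ_1 = μ_2; H1: μ_1 ≠ μ_2 (two-sample pooled-variance t-test, two-sided).
s_p² = [(36−1)·133.6² + (7−1)·147.8²]/(36+7−2) = 18433.7
t = (1173 − 1220)/√[18433.7·(1/36 + 1/7)] = -0.84
df = n₁ + n₂ − 2 = 41
Two-sided p-value ≈ 0.4069
Since p ≈ 0.4069 > α = 0.025, fail to reject H0; the evidence is not statistically significant.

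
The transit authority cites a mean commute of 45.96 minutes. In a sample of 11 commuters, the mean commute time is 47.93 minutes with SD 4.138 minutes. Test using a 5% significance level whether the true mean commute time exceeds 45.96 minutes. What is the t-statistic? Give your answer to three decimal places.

H0: μ = 45.96; H1: μ > 45.96 (one-sample t-test, right-tailed).
t = (x̄ − μ₀)/(s/√n) = (47.93 − 45.96)/(4.138/√11) = 1.579
df = n − 1 = 10
p-value = P(T ≥ 1.579) ≈ 0.0727
Since p ≈ 0.0727 > α = 0.05, fail to reject H0; the data do not provide sufficient evidence against H0.

1.579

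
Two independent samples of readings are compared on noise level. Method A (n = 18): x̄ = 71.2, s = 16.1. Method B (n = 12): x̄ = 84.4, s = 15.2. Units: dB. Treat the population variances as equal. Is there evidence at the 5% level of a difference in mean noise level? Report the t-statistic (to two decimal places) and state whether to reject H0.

Let group 1 = method A, group 2 = method B. H0: μ_1 = μ_2; H1: μ_1 ≠ μ_2 (two-sample pooled-variance t-test, two-sided).
s_p² = [(18−1)·16.1² + (12−1)·15.2²]/(18+12−2) = 248.143
t = (71.2 − 84.4)/√[248.143·(1/18 + 1/12)] = -2.25
df = n₁ + n₂ − 2 = 28
Two-sided p-value ≈ 0.033
Since p ≈ 0.033 < α = 0.05, reject H0; the evidence is statistically significant.

t = -2.25; reject H0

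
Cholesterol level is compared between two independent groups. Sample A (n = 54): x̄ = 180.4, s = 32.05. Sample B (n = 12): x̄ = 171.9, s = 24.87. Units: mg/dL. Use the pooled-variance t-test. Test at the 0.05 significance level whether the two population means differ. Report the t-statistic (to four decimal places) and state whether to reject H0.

Let group 1 = sample A, group 2 = sample B. H0: μ_1 = μ_2; H1: μ_1 ≠ μ_2 (two-sample pooled-variance t-test, two-sided).
s_p² = [(54−1)·32.05² + (12−1)·24.87²]/(54+12−2) = 956.96
t = (180.4 − 171.9)/√[956.96·(1/54 + 1/12)] = 0.8610
df = n₁ + n₂ − 2 = 64
Two-sided p-value ≈ 0.392
Since p ≈ 0.392 > α = 0.05, fail to reject H0; the evidence is not statistically significant.

t = 0.8610; fail to reject H0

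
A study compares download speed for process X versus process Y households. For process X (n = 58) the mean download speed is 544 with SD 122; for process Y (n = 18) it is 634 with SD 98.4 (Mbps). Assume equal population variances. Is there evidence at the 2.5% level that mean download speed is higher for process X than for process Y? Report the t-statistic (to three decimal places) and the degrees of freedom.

t = -2.851, df = 74

Let group 1 = process X, group 2 = process Y. H0: μ_1 = μ_2; H1: μ_1 > μ_2 (two-sample pooled-variance t-test, right-tailed).
s_p² = [(58−1)·122² + (18−1)·98.4²]/(58+18−2) = 13689.1
t = (544 − 634)/√[13689.1·(1/58 + 1/18)] = -2.851
df = n₁ + n₂ − 2 = 74
p-value = P(T ≥ -2.851) ≈ 0.997
Since p ≈ 0.997 > α = 0.025, fail to reject H0; the data do not provide sufficient evidence against H0.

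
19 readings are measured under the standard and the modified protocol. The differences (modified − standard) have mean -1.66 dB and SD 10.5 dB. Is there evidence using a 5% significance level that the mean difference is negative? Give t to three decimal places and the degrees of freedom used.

H0: μ_d = 0; H1: μ_d < 0 (paired t-test on the differences, left-tailed).
t = d̄/(s_d/√n) = -1.66/(10.5/√19) = -0.689
df = n − 1 = 18
p-value = P(T ≤ -0.689) ≈ 0.250
Since p ≈ 0.250 > α = 0.05, fail to reject H0; the data do not provide sufficient evidence against H0.

t = -0.689, df = 18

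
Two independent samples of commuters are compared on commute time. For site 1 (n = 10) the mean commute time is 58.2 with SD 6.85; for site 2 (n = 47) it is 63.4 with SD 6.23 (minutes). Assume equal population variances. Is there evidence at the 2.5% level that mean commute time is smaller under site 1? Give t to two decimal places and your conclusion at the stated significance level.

t = -2.36; reject H0

Let group 1 = site 1, group 2 = site 2. H0: μ_1 = μ_2; H1: μ_1 < μ_2 (two-sample pooled-variance t-test, left-tailed).
s_p² = [(10−1)·6.85² + (47−1)·6.23²]/(10+47−2) = 40.1399
t = (58.2 − 63.4)/√[40.1399·(1/10 + 1/47)] = -2.36
df = n₁ + n₂ − 2 = 55
p-value = P(T ≤ -2.36) ≈ 0.011
Since p ≈ 0.011 < α = 0.025, reject H0; the evidence is statistically significant.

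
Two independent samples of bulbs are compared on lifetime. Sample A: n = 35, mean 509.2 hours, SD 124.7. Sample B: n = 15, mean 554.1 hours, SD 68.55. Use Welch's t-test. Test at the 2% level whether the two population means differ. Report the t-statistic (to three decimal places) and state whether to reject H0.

Let group 1 = sample A, group 2 = sample B. H0: μ_1 = μ_2; H1: μ_1 ≠ μ_2 (Welch's two-sample t-test, two-sided).
t = (x̄_1 − x̄_2)/√(s_1²/n_1 + s_2²/n_2) = (509.2 − 554.1)/√(124.7²/35 + 68.55²/15) = -1.631
Welch–Satterthwaite df ≈ 44.78
Two-sided p-value ≈ 0.110
Since p ≈ 0.110 > α = 0.02, fail to reject H0; the data do not provide sufficient evidence against H0.

t = -1.631; fail to reject H0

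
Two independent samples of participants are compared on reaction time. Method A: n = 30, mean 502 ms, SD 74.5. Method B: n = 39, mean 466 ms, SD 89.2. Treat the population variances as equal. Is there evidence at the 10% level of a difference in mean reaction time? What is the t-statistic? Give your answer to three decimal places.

Let group 1 = method A, group 2 = method B. H0: μ_1 = μ_2; H1: μ_1 ≠ μ_2 (two-sample pooled-variance t-test, two-sided).
s_p² = [(30−1)·74.5² + (39−1)·89.2²]/(30+39−2) = 6915.07
t = (502 − 466)/√[6915.07·(1/30 + 1/39)] = 1.783
df = n₁ + n₂ − 2 = 67
Two-sided p-value ≈ 0.079
Since p ≈ 0.079 < α = 0.1, reject H0; the evidence is statistically significant.

1.783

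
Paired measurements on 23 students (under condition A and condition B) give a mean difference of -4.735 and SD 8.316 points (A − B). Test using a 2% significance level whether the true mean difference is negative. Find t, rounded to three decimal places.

H0: μ_d = 0; H1: μ_d < 0 (paired t-test on the differences, left-tailed).
t = d̄/(s_d/√n) = -4.735/(8.316/√23) = -2.731
df = n − 1 = 22
p-value = P(T ≤ -2.731) ≈ 0.0061
Since p ≈ 0.0061 < α = 0.02, reject H0; the data support H1.

-2.731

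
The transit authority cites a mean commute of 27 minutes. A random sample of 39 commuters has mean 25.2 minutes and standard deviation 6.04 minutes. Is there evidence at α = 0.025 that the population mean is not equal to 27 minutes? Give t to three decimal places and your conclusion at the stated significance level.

H0: μ = 27; H1: μ ≠ 27 (one-sample t-test, two-sided).
t = (x̄ − μ₀)/(s/√n) = (25.2 − 27)/(6.04/√39) = -1.861
df = n − 1 = 38
Two-sided p-value ≈ 0.070
Since p ≈ 0.070 > α = 0.025, fail to reject H0; the evidence is not statistically significant.

t = -1.861; fail to reject H0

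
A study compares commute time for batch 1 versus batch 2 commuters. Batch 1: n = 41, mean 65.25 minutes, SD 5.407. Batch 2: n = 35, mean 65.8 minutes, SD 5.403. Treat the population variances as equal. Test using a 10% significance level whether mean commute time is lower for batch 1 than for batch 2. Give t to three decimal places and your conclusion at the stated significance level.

t = -0.442; fail to reject H0

Let group 1 = batch 1, group 2 = batch 2. H0: μ_1 = μ_2; H1: μ_1 < μ_2 (two-sample pooled-variance t-test, left-tailed).
s_p² = [(41−1)·5.407² + (35−1)·5.403²]/(41+35−2) = 29.2158
t = (65.25 − 65.8)/√[29.2158·(1/41 + 1/35)] = -0.442
df = n₁ + n₂ − 2 = 74
p-value = P(T ≤ -0.442) ≈ 0.330
Since p ≈ 0.330 > α = 0.1, fail to reject H0; the evidence is not statistically significant.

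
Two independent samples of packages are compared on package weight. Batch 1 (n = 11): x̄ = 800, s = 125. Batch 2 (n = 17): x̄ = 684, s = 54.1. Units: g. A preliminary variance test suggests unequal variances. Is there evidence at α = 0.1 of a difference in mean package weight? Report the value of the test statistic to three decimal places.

2.907

Let group 1 = batch 1, group 2 = batch 2. H0: μ_1 = μ_2; H1: μ_1 ≠ μ_2 (Welch's two-sample t-test, two-sided).
t = (x̄_1 − x̄_2)/√(s_1²/n_1 + s_2²/n_2) = (800 − 684)/√(125²/11 + 54.1²/17) = 2.907
Welch–Satterthwaite df ≈ 12.46
Two-sided p-value ≈ 0.0127
Since p ≈ 0.0127 < α = 0.1, reject H0; the data support H1.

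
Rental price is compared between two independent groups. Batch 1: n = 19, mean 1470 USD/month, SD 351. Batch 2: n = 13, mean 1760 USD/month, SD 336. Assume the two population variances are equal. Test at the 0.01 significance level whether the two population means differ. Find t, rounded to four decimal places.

-2.3348

Let group 1 = batch 1, group 2 = batch 2. H0: μ_1 = μ_2; H1: μ_1 ≠ μ_2 (two-sample pooled-variance t-test, two-sided).
s_p² = [(19−1)·351² + (13−1)·336²]/(19+13−2) = 119079
t = (1470 − 1760)/√[119079·(1/19 + 1/13)] = -2.3348
df = n₁ + n₂ − 2 = 30
Two-sided p-value ≈ 0.0264
Since p ≈ 0.0264 > α = 0.01, fail to reject H0; the data do not provide sufficient evidence against H0.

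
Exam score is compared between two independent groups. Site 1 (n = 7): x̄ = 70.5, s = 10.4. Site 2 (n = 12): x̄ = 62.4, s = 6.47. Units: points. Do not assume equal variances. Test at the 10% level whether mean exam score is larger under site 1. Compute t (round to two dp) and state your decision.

t = 1.86; reject H0

Let group 1 = site 1, group 2 = site 2. H0: μ_1 = μ_2; H1: μ_1 > μ_2 (Welch's two-sample t-test, right-tailed).
t = (x̄_1 − x̄_2)/√(s_1²/n_1 + s_2²/n_2) = (70.5 − 62.4)/√(10.4²/7 + 6.47²/12) = 1.86
Welch–Satterthwaite df ≈ 8.77
p-value = P(T ≥ 1.86) ≈ 0.0482
Since p ≈ 0.0482 < α = 0.1, reject H0; the data support H1.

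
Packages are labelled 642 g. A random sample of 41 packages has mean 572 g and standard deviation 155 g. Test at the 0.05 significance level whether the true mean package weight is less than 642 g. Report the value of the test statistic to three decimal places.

-2.892

H0: μ = 642; H1: μ < 642 (one-sample t-test, left-tailed).
t = (x̄ − μ₀)/(s/√n) = (572 − 642)/(155/√41) = -2.892
df = n − 1 = 40
p-value = P(T ≤ -2.892) ≈ 0.0031
Since p ≈ 0.0031 < α = 0.05, reject H0; the data support H1.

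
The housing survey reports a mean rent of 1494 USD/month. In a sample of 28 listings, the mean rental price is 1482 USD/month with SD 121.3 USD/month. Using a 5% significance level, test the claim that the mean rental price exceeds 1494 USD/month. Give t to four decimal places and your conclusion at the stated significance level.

H0: μ = 1494; H1: μ > 1494 (one-sample t-test, right-tailed).
t = (x̄ − μ₀)/(s/√n) = (1482 − 1494)/(121.3/√28) = -0.5235
df = n − 1 = 27
p-value = P(T ≥ -0.5235) ≈ 0.6975
Since p ≈ 0.6975 > α = 0.05, fail to reject H0; the data do not provide sufficient evidence against H0.

t = -0.5235; fail to reject H0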